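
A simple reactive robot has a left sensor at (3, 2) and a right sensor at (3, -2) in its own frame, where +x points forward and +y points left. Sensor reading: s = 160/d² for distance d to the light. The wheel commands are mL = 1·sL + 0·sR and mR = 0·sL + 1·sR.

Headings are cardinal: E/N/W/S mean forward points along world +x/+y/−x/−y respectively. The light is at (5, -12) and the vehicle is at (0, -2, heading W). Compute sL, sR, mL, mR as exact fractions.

5/4 10/13 5/4 10/13

left sensor world pos  = (-3, -4); dL² = 128
right sensor world pos = (-3, 0); dR² = 208
sL = 160/128 = 5/4
sR = 160/208 = 10/13
mL = 1·sL + 0·sR = 5/4
mR = 0·sL + 1·sR = 10/13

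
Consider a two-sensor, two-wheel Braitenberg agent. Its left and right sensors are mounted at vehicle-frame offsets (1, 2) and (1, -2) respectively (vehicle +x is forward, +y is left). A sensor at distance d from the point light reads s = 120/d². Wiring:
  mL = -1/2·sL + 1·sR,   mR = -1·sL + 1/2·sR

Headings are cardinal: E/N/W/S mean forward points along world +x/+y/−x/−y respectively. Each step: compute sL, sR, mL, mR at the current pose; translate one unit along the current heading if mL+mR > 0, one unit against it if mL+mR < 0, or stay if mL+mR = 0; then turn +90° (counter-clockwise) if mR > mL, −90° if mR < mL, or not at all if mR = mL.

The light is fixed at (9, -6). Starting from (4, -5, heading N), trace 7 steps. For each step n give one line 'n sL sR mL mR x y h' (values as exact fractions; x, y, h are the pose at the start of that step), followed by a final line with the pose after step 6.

n=0: pose=(4,-5,N); sL=120/53, sR=120/13; mL=5580/689, mR=1620/689; mL+mR=7200/689 → advance +1; mR−mL=-3960/689 → turn -1·90°
n=1: pose=(4,-4,E); sL=15/4, sR=15/2; mL=45/8, mR=0; mL+mR=45/8 → advance +1; mR−mL=-45/8 → turn -1·90°
n=2: pose=(5,-4,S); sL=24, sR=120/37; mL=-324/37, mR=-828/37; mL+mR=-1152/37 → advance -1; mR−mL=-504/37 → turn -1·90°
n=3: pose=(5,-3,W); sL=60/13, sR=12/5; mL=6/65, mR=-222/65; mL+mR=-216/65 → advance -1; mR−mL=-228/65 → turn -1·90°
n=4: pose=(6,-3,N); sL=120/41, sR=120/17; mL=3900/697, mR=420/697; mL+mR=4320/697 → advance +1; mR−mL=-3480/697 → turn -1·90°
n=5: pose=(6,-2,E); sL=3, sR=15; mL=27/2, mR=9/2; mL+mR=18 → advance +1; mR−mL=-9 → turn -1·90°
n=6: pose=(7,-2,S); sL=40/3, sR=24/5; mL=-28/15, mR=-164/15; mL+mR=-64/5 → advance -1; mR−mL=-136/15 → turn -1·90°

0 120/53 120/13 5580/689 1620/689 4 -5 N
1 15/4 15/2 45/8 0 4 -4 E
2 24 120/37 -324/37 -828/37 5 -4 S
3 60/13 12/5 6/65 -222/65 5 -3 W
4 120/41 120/17 3900/697 420/697 6 -3 N
5 3 15 27/2 9/2 6 -2 E
6 40/3 24/5 -28/15 -164/15 7 -2 S
final 7 -1 W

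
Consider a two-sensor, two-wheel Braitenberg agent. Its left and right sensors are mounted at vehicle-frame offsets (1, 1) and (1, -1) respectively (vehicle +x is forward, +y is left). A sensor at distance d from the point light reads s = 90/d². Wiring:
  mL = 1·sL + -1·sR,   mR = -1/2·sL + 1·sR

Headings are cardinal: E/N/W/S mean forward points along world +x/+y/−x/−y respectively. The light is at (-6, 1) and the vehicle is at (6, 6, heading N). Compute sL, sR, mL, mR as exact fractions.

90/157 18/41 864/6437 981/6437

left sensor world pos  = (5, 7); dL² = 157
right sensor world pos = (7, 7); dR² = 205
sL = 90/157 = 90/157
sR = 90/205 = 18/41
mL = 1·sL + -1·sR = 864/6437
mR = -1/2·sL + 1·sR = 981/6437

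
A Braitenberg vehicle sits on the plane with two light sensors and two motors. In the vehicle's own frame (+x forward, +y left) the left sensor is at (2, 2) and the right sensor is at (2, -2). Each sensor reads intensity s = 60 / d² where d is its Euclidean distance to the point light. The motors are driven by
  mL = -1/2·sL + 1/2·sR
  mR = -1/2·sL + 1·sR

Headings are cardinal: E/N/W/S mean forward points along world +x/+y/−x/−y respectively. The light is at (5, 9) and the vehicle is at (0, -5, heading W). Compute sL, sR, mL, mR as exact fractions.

12/61 60/193 672/11773 2502/11773

left sensor world pos  = (-2, -7); dL² = 305
right sensor world pos = (-2, -3); dR² = 193
sL = 60/305 = 12/61
sR = 60/193 = 60/193
mL = -1/2·sL + 1/2·sR = 672/11773
mR = -1/2·sL + 1·sR = 2502/11773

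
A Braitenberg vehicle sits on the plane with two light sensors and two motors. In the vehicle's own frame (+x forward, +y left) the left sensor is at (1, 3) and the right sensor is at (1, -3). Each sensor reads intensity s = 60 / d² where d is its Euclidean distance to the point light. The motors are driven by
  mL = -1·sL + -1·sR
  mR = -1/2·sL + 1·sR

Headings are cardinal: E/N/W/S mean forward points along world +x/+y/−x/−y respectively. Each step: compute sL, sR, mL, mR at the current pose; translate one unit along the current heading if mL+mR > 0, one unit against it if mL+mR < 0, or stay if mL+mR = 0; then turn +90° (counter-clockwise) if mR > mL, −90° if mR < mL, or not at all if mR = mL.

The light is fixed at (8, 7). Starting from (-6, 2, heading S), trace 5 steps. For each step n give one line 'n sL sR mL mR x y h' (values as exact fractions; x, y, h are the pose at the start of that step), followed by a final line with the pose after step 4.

0 60/157 12/65 -5784/10205 -66/10205 -6 2 S
1 6/17 30/109 -1164/1853 183/1853 -6 3 E
2 20/111 20/51 -360/629 190/629 -7 3 N
3 3/16 3/13 -87/208 57/416 -7 2 W
4 60/157 12/65 -5784/10205 -66/10205 -6 2 S
final -6 3 E

n=0: pose=(-6,2,S); sL=60/157, sR=12/65; mL=-5784/10205, mR=-66/10205; mL+mR=-90/157 → advance -1; mR−mL=5718/10205 → turn +1·90°
n=1: pose=(-6,3,E); sL=6/17, sR=30/109; mL=-1164/1853, mR=183/1853; mL+mR=-9/17 → advance -1; mR−mL=1347/1853 → turn +1·90°
n=2: pose=(-7,3,N); sL=20/111, sR=20/51; mL=-360/629, mR=190/629; mL+mR=-10/37 → advance -1; mR−mL=550/629 → turn +1·90°
n=3: pose=(-7,2,W); sL=3/16, sR=3/13; mL=-87/208, mR=57/416; mL+mR=-9/32 → advance -1; mR−mL=231/416 → turn +1·90°
n=4: pose=(-6,2,S); sL=60/157, sR=12/65; mL=-5784/10205, mR=-66/10205; mL+mR=-90/157 → advance -1; mR−mL=5718/10205 → turn +1·90°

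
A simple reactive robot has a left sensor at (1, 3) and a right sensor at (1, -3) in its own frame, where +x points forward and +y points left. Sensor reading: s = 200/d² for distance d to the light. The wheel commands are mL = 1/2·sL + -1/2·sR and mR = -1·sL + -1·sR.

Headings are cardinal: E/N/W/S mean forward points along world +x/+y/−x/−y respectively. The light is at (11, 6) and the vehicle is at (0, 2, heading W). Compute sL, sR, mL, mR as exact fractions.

left sensor world pos  = (-1, -1); dL² = 193
right sensor world pos = (-1, 5); dR² = 145
sL = 200/193 = 200/193
sR = 200/145 = 40/29
mL = 1/2·sL + -1/2·sR = -960/5597
mR = -1·sL + -1·sR = -13520/5597

200/193 40/29 -960/5597 -13520/5597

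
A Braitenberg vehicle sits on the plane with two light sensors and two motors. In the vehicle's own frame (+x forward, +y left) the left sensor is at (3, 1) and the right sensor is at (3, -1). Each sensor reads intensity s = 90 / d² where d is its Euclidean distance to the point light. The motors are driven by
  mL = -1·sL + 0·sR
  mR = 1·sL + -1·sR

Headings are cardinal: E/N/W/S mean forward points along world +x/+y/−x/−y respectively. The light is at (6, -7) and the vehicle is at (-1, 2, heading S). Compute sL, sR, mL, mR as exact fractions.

5/4 9/10 -5/4 7/20

left sensor world pos  = (0, -1); dL² = 72
right sensor world pos = (-2, -1); dR² = 100
sL = 90/72 = 5/4
sR = 90/100 = 9/10
mL = -1·sL + 0·sR = -5/4
mR = 1·sL + -1·sR = 7/20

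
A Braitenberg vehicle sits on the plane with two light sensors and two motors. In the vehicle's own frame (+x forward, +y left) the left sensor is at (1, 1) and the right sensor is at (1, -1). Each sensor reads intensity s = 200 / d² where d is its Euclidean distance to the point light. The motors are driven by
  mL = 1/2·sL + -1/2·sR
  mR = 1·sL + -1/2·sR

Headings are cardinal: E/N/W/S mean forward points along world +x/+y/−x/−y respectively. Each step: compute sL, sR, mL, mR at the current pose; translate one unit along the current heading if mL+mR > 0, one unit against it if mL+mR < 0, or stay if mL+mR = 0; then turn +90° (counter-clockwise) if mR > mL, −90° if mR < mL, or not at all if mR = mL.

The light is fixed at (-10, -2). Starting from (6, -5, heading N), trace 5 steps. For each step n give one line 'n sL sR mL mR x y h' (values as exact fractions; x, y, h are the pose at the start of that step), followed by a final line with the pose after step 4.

0 200/229 200/293 6400/67097 35700/67097 6 -5 N
1 100/117 100/113 -200/13221 5450/13221 6 -4 W
2 40/53 40/41 -240/2173 580/2173 5 -4 S
3 10/13 25/34 15/884 355/884 5 -5 E
4 200/229 200/293 6400/67097 35700/67097 6 -5 N
final 6 -4 W

n=0: pose=(6,-5,N); sL=200/229, sR=200/293; mL=6400/67097, mR=35700/67097; mL+mR=42100/67097 → advance +1; mR−mL=100/229 → turn +1·90°
n=1: pose=(6,-4,W); sL=100/117, sR=100/113; mL=-200/13221, mR=5450/13221; mL+mR=1750/4407 → advance +1; mR−mL=50/117 → turn +1·90°
n=2: pose=(5,-4,S); sL=40/53, sR=40/41; mL=-240/2173, mR=580/2173; mL+mR=340/2173 → advance +1; mR−mL=20/53 → turn +1·90°
n=3: pose=(5,-5,E); sL=10/13, sR=25/34; mL=15/884, mR=355/884; mL+mR=185/442 → advance +1; mR−mL=5/13 → turn +1·90°
n=4: pose=(6,-5,N); sL=200/229, sR=200/293; mL=6400/67097, mR=35700/67097; mL+mR=42100/67097 → advance +1; mR−mL=100/229 → turn +1·90°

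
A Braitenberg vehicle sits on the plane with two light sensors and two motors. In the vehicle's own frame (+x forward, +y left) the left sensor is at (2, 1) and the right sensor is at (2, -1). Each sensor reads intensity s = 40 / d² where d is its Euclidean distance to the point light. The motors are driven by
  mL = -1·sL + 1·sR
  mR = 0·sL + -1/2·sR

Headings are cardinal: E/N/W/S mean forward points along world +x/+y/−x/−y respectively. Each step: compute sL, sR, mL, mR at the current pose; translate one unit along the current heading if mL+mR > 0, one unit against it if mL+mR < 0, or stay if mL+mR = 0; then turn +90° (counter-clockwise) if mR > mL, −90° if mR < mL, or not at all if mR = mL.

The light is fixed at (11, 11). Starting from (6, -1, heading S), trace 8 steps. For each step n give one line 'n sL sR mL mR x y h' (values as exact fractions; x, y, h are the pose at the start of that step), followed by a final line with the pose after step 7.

0 10/53 5/29 -25/1537 -5/58 6 -1 S
1 40/193 40/149 1760/28757 -20/149 6 0 W
2 20/53 4/9 32/477 -2/9 7 0 N
3 8/25 40/173 -384/4325 -20/173 7 -1 E
4 10/53 5/29 -25/1537 -5/58 6 -1 S
5 40/193 40/149 1760/28757 -20/149 6 0 W
6 20/53 4/9 32/477 -2/9 7 0 N
7 8/25 40/173 -384/4325 -20/173 7 -1 E
final 6 -1 S

n=0: pose=(6,-1,S); sL=10/53, sR=5/29; mL=-25/1537, mR=-5/58; mL+mR=-315/3074 → advance -1; mR−mL=-215/3074 → turn -1·90°
n=1: pose=(6,0,W); sL=40/193, sR=40/149; mL=1760/28757, mR=-20/149; mL+mR=-2100/28757 → advance -1; mR−mL=-5620/28757 → turn -1·90°
n=2: pose=(7,0,N); sL=20/53, sR=4/9; mL=32/477, mR=-2/9; mL+mR=-74/477 → advance -1; mR−mL=-46/159 → turn -1·90°
n=3: pose=(7,-1,E); sL=8/25, sR=40/173; mL=-384/4325, mR=-20/173; mL+mR=-884/4325 → advance -1; mR−mL=-116/4325 → turn -1·90°
n=4: pose=(6,-1,S); sL=10/53, sR=5/29; mL=-25/1537, mR=-5/58; mL+mR=-315/3074 → advance -1; mR−mL=-215/3074 → turn -1·90°
n=5: pose=(6,0,W); sL=40/193, sR=40/149; mL=1760/28757, mR=-20/149; mL+mR=-2100/28757 → advance -1; mR−mL=-5620/28757 → turn -1·90°
n=6: pose=(7,0,N); sL=20/53, sR=4/9; mL=32/477, mR=-2/9; mL+mR=-74/477 → advance -1; mR−mL=-46/159 → turn -1·90°
n=7: pose=(7,-1,E); sL=8/25, sR=40/173; mL=-384/4325, mR=-20/173; mL+mR=-884/4325 → advance -1; mR−mL=-116/4325 → turn -1·90°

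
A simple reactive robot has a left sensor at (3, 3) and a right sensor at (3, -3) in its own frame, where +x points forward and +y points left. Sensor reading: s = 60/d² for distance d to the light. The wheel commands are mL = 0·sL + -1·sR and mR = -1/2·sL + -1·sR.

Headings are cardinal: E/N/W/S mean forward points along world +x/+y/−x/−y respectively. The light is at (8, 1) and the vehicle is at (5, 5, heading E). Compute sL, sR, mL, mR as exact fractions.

60/49 60 -60 -2970/49

left sensor world pos  = (8, 8); dL² = 49
right sensor world pos = (8, 2); dR² = 1
sL = 60/49 = 60/49
sR = 60/1 = 60
mL = 0·sL + -1·sR = -60
mR = -1/2·sL + -1·sR = -2970/49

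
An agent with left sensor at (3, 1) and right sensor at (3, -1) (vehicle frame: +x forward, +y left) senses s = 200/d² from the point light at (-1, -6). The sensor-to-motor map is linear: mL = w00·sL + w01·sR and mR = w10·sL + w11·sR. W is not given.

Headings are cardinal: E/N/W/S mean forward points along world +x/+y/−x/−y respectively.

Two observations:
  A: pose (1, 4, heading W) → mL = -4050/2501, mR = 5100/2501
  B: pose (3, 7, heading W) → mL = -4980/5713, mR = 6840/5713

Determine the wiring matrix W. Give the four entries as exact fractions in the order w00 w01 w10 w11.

obs A: pose=(1,4,W) → sL=100/41, sR=100/61, mL=-4050/2501, mR=5100/2501
obs B: pose=(3,7,W) → sL=40/29, sR=200/197, mL=-4980/5713, mR=6840/5713
sensor matrix S = [[100/41, 100/61], [40/29, 200/197]]; det S = 3072000/14288213
solve [mL_A; mL_B] = S·[w00; w01] and [mR_A; mR_B] = S·[w10; w11]:
  w00 = -1, w01 = 1/2, w10 = 1/2, w11 = 1/2

-1 1/2 1/2 1/2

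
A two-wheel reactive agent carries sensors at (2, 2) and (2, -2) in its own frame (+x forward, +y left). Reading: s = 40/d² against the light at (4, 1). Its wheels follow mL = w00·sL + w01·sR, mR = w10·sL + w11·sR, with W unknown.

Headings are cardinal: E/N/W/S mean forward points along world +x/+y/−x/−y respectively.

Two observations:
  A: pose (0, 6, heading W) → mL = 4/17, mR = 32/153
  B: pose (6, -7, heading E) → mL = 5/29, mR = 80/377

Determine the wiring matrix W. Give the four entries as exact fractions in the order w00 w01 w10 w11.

0 1/2 1/2 -1/2

obs A: pose=(0,6,W) → sL=8/9, sR=8/17, mL=4/17, mR=32/153
obs B: pose=(6,-7,E) → sL=10/13, sR=10/29, mL=5/29, mR=80/377
sensor matrix S = [[8/9, 8/17], [10/13, 10/29]]; det S = -3200/57681
solve [mL_A; mL_B] = S·[w00; w01] and [mR_A; mR_B] = S·[w10; w11]:
  w00 = 0, w01 = 1/2, w10 = 1/2, w11 = -1/2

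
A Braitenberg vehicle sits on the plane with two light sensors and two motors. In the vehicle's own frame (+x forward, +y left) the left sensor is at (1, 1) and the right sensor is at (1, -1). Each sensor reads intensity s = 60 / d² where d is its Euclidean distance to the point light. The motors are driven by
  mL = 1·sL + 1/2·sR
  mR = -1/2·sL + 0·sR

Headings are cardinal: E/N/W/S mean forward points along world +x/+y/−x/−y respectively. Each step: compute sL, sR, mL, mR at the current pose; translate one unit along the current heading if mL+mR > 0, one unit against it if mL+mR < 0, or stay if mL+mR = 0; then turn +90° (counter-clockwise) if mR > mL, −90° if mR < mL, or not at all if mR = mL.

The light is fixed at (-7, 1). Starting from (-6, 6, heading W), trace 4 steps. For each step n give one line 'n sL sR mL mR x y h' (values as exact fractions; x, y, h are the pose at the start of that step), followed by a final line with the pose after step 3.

0 15/4 5/3 55/12 -15/8 -6 6 W
1 60/37 60/37 90/37 -30/37 -7 6 N
2 6/5 30/13 153/65 -3/5 -7 7 E
3 60/29 12/5 474/145 -30/29 -6 7 S
final -6 6 W

n=0: pose=(-6,6,W); sL=15/4, sR=5/3; mL=55/12, mR=-15/8; mL+mR=65/24 → advance +1; mR−mL=-155/24 → turn -1·90°
n=1: pose=(-7,6,N); sL=60/37, sR=60/37; mL=90/37, mR=-30/37; mL+mR=60/37 → advance +1; mR−mL=-120/37 → turn -1·90°
n=2: pose=(-7,7,E); sL=6/5, sR=30/13; mL=153/65, mR=-3/5; mL+mR=114/65 → advance +1; mR−mL=-192/65 → turn -1·90°
n=3: pose=(-6,7,S); sL=60/29, sR=12/5; mL=474/145, mR=-30/29; mL+mR=324/145 → advance +1; mR−mL=-624/145 → turn -1·90°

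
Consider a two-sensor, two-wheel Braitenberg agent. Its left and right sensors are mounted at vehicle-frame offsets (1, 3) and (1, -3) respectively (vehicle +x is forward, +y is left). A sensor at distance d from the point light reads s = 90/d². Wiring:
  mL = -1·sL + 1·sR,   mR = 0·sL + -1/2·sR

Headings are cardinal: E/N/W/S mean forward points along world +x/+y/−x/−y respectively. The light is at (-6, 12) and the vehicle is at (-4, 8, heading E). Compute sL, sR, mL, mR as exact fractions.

9 45/29 -216/29 -45/58

left sensor world pos  = (-3, 11); dL² = 10
right sensor world pos = (-3, 5); dR² = 58
sL = 90/10 = 9
sR = 90/58 = 45/29
mL = -1·sL + 1·sR = -216/29
mR = 0·sL + -1/2·sR = -45/58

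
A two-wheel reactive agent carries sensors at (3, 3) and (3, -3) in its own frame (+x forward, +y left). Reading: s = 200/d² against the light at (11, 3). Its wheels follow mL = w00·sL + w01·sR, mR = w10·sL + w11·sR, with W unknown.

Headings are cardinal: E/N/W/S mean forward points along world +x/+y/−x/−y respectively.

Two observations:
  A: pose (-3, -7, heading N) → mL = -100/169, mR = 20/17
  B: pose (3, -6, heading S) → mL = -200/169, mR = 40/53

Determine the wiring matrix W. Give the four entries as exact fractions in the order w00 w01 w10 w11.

-1 0 0 1

obs A: pose=(-3,-7,N) → sL=100/169, sR=20/17, mL=-100/169, mR=20/17
obs B: pose=(3,-6,S) → sL=200/169, sR=40/53, mL=-200/169, mR=40/53
sensor matrix S = [[100/169, 20/17], [200/169, 40/53]]; det S = -144000/152269
solve [mL_A; mL_B] = S·[w00; w01] and [mR_A; mR_B] = S·[w10; w11]:
  w00 = -1, w01 = 0, w10 = 0, w11 = 1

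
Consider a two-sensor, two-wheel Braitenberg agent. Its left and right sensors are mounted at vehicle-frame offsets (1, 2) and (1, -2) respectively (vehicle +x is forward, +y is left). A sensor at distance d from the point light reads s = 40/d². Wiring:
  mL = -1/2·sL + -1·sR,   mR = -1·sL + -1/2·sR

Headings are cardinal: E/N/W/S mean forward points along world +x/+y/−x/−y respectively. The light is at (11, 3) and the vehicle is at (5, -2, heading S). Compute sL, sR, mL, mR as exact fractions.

10/13 2/5 -51/65 -63/65

left sensor world pos  = (7, -3); dL² = 52
right sensor world pos = (3, -3); dR² = 100
sL = 40/52 = 10/13
sR = 40/100 = 2/5
mL = -1/2·sL + -1·sR = -51/65
mR = -1·sL + -1/2·sR = -63/65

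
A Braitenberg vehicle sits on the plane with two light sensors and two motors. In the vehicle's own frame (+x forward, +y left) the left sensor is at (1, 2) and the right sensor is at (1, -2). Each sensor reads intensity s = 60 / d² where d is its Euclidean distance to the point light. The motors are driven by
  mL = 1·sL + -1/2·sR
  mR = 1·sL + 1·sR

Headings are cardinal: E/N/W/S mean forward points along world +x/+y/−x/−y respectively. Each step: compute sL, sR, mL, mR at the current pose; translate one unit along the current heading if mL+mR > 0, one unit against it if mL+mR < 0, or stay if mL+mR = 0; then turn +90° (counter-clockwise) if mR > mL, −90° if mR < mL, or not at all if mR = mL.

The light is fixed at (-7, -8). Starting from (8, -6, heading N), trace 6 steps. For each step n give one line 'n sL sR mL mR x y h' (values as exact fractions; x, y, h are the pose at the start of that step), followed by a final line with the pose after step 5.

n=0: pose=(8,-6,N); sL=30/89, sR=30/149; mL=3135/13261, mR=7140/13261; mL+mR=10275/13261 → advance +1; mR−mL=45/149 → turn +1·90°
n=1: pose=(8,-5,W); sL=60/197, sR=60/221; mL=7350/43537, mR=25080/43537; mL+mR=32430/43537 → advance +1; mR−mL=90/221 → turn +1·90°
n=2: pose=(7,-5,S); sL=3/13, sR=15/37; mL=27/962, mR=306/481; mL+mR=639/962 → advance +1; mR−mL=45/74 → turn +1·90°
n=3: pose=(7,-6,E); sL=60/241, sR=4/15; mL=418/3615, mR=1864/3615; mL+mR=2282/3615 → advance +1; mR−mL=2/5 → turn +1·90°
n=4: pose=(8,-6,N); sL=30/89, sR=30/149; mL=3135/13261, mR=7140/13261; mL+mR=10275/13261 → advance +1; mR−mL=45/149 → turn +1·90°
n=5: pose=(8,-5,W); sL=60/197, sR=60/221; mL=7350/43537, mR=25080/43537; mL+mR=32430/43537 → advance +1; mR−mL=90/221 → turn +1·90°

0 30/89 30/149 3135/13261 7140/13261 8 -6 N
1 60/197 60/221 7350/43537 25080/43537 8 -5 W
2 3/13 15/37 27/962 306/481 7 -5 S
3 60/241 4/15 418/3615 1864/3615 7 -6 E
4 30/89 30/149 3135/13261 7140/13261 8 -6 N
5 60/197 60/221 7350/43537 25080/43537 8 -5 W
final 7 -5 S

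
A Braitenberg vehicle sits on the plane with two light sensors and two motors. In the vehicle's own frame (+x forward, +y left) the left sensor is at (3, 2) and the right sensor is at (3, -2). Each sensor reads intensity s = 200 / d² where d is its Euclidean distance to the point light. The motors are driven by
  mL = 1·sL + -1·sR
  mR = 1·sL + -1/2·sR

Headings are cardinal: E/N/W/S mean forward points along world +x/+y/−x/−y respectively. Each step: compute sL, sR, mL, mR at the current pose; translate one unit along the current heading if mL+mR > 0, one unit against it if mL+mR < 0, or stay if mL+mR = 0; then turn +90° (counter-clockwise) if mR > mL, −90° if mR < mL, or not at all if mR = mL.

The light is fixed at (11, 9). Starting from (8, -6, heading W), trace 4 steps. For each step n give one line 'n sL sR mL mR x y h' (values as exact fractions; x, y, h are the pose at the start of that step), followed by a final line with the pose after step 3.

0 8/13 40/41 -192/533 68/533 8 -6 W
1 50/81 10/17 40/1377 445/1377 9 -6 S
2 200/197 8/13 1024/2561 1812/2561 9 -7 E
3 100/89 20/17 -80/1513 810/1513 10 -7 N
final 10 -6 W

n=0: pose=(8,-6,W); sL=8/13, sR=40/41; mL=-192/533, mR=68/533; mL+mR=-124/533 → advance -1; mR−mL=20/41 → turn +1·90°
n=1: pose=(9,-6,S); sL=50/81, sR=10/17; mL=40/1377, mR=445/1377; mL+mR=485/1377 → advance +1; mR−mL=5/17 → turn +1·90°
n=2: pose=(9,-7,E); sL=200/197, sR=8/13; mL=1024/2561, mR=1812/2561; mL+mR=2836/2561 → advance +1; mR−mL=4/13 → turn +1·90°
n=3: pose=(10,-7,N); sL=100/89, sR=20/17; mL=-80/1513, mR=810/1513; mL+mR=730/1513 → advance +1; mR−mL=10/17 → turn +1·90°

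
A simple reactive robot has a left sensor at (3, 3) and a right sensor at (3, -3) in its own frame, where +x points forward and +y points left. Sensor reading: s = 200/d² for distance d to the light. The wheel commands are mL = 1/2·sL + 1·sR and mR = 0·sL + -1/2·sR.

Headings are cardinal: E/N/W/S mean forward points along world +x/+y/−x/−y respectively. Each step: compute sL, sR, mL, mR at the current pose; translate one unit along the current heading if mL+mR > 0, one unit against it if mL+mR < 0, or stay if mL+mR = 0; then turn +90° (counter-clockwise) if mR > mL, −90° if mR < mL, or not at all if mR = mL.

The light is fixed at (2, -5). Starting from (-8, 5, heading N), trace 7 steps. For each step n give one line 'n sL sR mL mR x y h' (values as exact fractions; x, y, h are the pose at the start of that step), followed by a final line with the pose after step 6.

n=0: pose=(-8,5,N); sL=100/169, sR=100/109; mL=22350/18421, mR=-50/109; mL+mR=13900/18421 → advance +1; mR−mL=-30800/18421 → turn -1·90°
n=1: pose=(-8,6,E); sL=40/49, sR=200/113; mL=12060/5537, mR=-100/113; mL+mR=7160/5537 → advance +1; mR−mL=-16960/5537 → turn -1·90°
n=2: pose=(-7,6,S); sL=2, sR=25/26; mL=51/26, mR=-25/52; mL+mR=77/52 → advance +1; mR−mL=-127/52 → turn -1·90°
n=3: pose=(-7,5,W); sL=200/193, sR=200/313; mL=69900/60409, mR=-100/313; mL+mR=50600/60409 → advance +1; mR−mL=-89200/60409 → turn -1·90°
n=4: pose=(-8,5,N); sL=100/169, sR=100/109; mL=22350/18421, mR=-50/109; mL+mR=13900/18421 → advance +1; mR−mL=-30800/18421 → turn -1·90°
n=5: pose=(-8,6,E); sL=40/49, sR=200/113; mL=12060/5537, mR=-100/113; mL+mR=7160/5537 → advance +1; mR−mL=-16960/5537 → turn -1·90°
n=6: pose=(-7,6,S); sL=2, sR=25/26; mL=51/26, mR=-25/52; mL+mR=77/52 → advance +1; mR−mL=-127/52 → turn -1·90°

0 100/169 100/109 22350/18421 -50/109 -8 5 N
1 40/49 200/113 12060/5537 -100/113 -8 6 E
2 2 25/26 51/26 -25/52 -7 6 S
3 200/193 200/313 69900/60409 -100/313 -7 5 W
4 100/169 100/109 22350/18421 -50/109 -8 5 N
5 40/49 200/113 12060/5537 -100/113 -8 6 E
6 2 25/26 51/26 -25/52 -7 6 S
final -7 5 W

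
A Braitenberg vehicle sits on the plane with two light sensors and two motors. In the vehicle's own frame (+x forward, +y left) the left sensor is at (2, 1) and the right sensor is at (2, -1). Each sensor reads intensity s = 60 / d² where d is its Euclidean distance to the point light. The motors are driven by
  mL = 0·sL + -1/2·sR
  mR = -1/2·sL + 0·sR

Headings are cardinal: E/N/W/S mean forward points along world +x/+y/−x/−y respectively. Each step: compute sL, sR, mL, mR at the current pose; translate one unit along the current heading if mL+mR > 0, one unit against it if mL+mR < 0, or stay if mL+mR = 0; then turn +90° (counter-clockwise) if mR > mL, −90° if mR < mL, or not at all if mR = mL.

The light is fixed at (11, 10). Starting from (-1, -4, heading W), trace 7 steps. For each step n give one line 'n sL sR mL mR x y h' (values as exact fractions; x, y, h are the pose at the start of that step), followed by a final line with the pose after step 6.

n=0: pose=(-1,-4,W); sL=60/421, sR=12/73; mL=-6/73, mR=-30/421; mL+mR=-4716/30733 → advance -1; mR−mL=336/30733 → turn +1·90°
n=1: pose=(0,-4,S); sL=15/89, sR=3/20; mL=-3/40, mR=-15/178; mL+mR=-567/3560 → advance -1; mR−mL=-33/3560 → turn -1·90°
n=2: pose=(0,-3,W); sL=12/73, sR=60/313; mL=-30/313, mR=-6/73; mL+mR=-4068/22849 → advance -1; mR−mL=312/22849 → turn +1·90°
n=3: pose=(1,-3,S); sL=10/51, sR=30/173; mL=-15/173, mR=-5/51; mL+mR=-1630/8823 → advance -1; mR−mL=-100/8823 → turn -1·90°
n=4: pose=(1,-2,W); sL=60/313, sR=12/53; mL=-6/53, mR=-30/313; mL+mR=-3468/16589 → advance -1; mR−mL=288/16589 → turn +1·90°
n=5: pose=(2,-2,S); sL=3/13, sR=15/74; mL=-15/148, mR=-3/26; mL+mR=-417/1924 → advance -1; mR−mL=-27/1924 → turn -1·90°
n=6: pose=(2,-1,W); sL=12/53, sR=60/221; mL=-30/221, mR=-6/53; mL+mR=-2916/11713 → advance -1; mR−mL=264/11713 → turn +1·90°

0 60/421 12/73 -6/73 -30/421 -1 -4 W
1 15/89 3/20 -3/40 -15/178 0 -4 S
2 12/73 60/313 -30/313 -6/73 0 -3 W
3 10/51 30/173 -15/173 -5/51 1 -3 S
4 60/313 12/53 -6/53 -30/313 1 -2 W
5 3/13 15/74 -15/148 -3/26 2 -2 S
6 12/53 60/221 -30/221 -6/53 2 -1 W
final 3 -1 S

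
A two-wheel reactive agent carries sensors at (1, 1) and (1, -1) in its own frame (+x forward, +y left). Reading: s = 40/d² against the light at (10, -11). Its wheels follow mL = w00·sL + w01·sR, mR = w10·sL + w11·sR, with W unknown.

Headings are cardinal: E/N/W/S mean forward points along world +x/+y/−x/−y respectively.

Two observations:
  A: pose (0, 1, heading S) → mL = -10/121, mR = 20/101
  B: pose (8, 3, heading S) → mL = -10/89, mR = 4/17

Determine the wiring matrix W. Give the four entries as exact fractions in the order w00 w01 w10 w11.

obs A: pose=(0,1,S) → sL=20/101, sR=20/121, mL=-10/121, mR=20/101
obs B: pose=(8,3,S) → sL=4/17, sR=20/89, mL=-10/89, mR=4/17
sensor matrix S = [[20/101, 20/121], [4/17, 20/89]]; det S = 103680/18490373
solve [mL_A; mL_B] = S·[w00; w01] and [mR_A; mR_B] = S·[w10; w11]:
  w00 = 0, w01 = -1/2, w10 = 1, w11 = 0

0 -1/2 1 0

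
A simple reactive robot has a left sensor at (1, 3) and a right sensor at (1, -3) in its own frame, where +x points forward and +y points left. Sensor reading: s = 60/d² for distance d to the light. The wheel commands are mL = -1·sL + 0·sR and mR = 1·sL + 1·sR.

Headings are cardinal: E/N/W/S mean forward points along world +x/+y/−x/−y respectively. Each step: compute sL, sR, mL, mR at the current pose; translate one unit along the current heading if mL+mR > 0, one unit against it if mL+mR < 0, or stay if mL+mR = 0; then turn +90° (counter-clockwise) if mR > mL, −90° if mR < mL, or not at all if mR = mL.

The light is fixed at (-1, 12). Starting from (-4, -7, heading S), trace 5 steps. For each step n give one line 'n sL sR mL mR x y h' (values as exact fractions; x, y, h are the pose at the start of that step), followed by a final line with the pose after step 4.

n=0: pose=(-4,-7,S); sL=3/20, sR=15/109; mL=-3/20, mR=627/2180; mL+mR=15/109 → advance +1; mR−mL=477/1090 → turn +1·90°
n=1: pose=(-4,-8,E); sL=60/293, sR=60/533; mL=-60/293, mR=49560/156169; mL+mR=60/533 → advance +1; mR−mL=81540/156169 → turn +1·90°
n=2: pose=(-3,-8,N); sL=30/193, sR=30/181; mL=-30/193, mR=11220/34933; mL+mR=30/181 → advance +1; mR−mL=16650/34933 → turn +1·90°
n=3: pose=(-3,-7,W); sL=60/493, sR=12/53; mL=-60/493, mR=9096/26129; mL+mR=12/53 → advance +1; mR−mL=12276/26129 → turn +1·90°
n=4: pose=(-4,-7,S); sL=3/20, sR=15/109; mL=-3/20, mR=627/2180; mL+mR=15/109 → advance +1; mR−mL=477/1090 → turn +1·90°

0 3/20 15/109 -3/20 627/2180 -4 -7 S
1 60/293 60/533 -60/293 49560/156169 -4 -8 E
2 30/193 30/181 -30/193 11220/34933 -3 -8 N
3 60/493 12/53 -60/493 9096/26129 -3 -7 W
4 3/20 15/109 -3/20 627/2180 -4 -7 S
final -4 -8 E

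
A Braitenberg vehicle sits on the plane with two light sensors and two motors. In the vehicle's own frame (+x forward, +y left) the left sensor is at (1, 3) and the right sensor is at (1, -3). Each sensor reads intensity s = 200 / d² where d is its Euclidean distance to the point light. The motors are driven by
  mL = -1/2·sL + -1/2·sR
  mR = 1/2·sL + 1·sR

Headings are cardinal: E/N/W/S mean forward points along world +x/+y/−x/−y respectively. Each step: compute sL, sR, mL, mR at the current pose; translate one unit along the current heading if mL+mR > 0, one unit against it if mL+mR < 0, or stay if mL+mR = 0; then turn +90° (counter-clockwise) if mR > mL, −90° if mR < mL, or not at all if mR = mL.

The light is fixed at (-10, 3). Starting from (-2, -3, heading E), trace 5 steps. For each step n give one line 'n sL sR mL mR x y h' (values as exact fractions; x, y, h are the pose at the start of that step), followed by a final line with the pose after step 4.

0 20/9 100/81 -140/81 190/81 -2 -3 E
1 200/61 200/169 -23000/10309 29100/10309 -1 -3 N
2 25/16 50/17 -1225/544 2025/544 -1 -2 W
3 200/157 200/61 -21800/9577 37500/9577 -2 -2 S
4 20/9 100/81 -140/81 190/81 -2 -3 E
final -1 -3 N

n=0: pose=(-2,-3,E); sL=20/9, sR=100/81; mL=-140/81, mR=190/81; mL+mR=50/81 → advance +1; mR−mL=110/27 → turn +1·90°
n=1: pose=(-1,-3,N); sL=200/61, sR=200/169; mL=-23000/10309, mR=29100/10309; mL+mR=100/169 → advance +1; mR−mL=52100/10309 → turn +1·90°
n=2: pose=(-1,-2,W); sL=25/16, sR=50/17; mL=-1225/544, mR=2025/544; mL+mR=25/17 → advance +1; mR−mL=1625/272 → turn +1·90°
n=3: pose=(-2,-2,S); sL=200/157, sR=200/61; mL=-21800/9577, mR=37500/9577; mL+mR=100/61 → advance +1; mR−mL=59300/9577 → turn +1·90°
n=4: pose=(-2,-3,E); sL=20/9, sR=100/81; mL=-140/81, mR=190/81; mL+mR=50/81 → advance +1; mR−mL=110/27 → turn +1·90°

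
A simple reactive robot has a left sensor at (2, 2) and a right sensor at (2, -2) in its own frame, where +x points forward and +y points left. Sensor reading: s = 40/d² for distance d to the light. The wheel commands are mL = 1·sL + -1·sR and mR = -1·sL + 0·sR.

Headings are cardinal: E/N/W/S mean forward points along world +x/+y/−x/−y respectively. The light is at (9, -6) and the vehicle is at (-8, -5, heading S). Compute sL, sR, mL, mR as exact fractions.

20/113 20/181 1360/20453 -20/113

left sensor world pos  = (-6, -7); dL² = 226
right sensor world pos = (-10, -7); dR² = 362
sL = 40/226 = 20/113
sR = 40/362 = 20/181
mL = 1·sL + -1·sR = 1360/20453
mR = -1·sL + 0·sR = -20/113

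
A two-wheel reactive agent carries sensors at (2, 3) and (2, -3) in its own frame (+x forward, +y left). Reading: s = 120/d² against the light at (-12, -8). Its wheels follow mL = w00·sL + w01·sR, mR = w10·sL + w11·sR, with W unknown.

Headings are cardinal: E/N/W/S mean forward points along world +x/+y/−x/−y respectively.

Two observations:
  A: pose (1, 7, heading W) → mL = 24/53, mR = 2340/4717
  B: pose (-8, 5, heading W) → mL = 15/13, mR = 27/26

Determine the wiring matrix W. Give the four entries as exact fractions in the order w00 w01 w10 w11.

1 0 1/2 1

obs A: pose=(1,7,W) → sL=24/53, sR=24/89, mL=24/53, mR=2340/4717
obs B: pose=(-8,5,W) → sL=15/13, sR=6/13, mL=15/13, mR=27/26
sensor matrix S = [[24/53, 24/89], [15/13, 6/13]]; det S = -6264/61321
solve [mL_A; mL_B] = S·[w00; w01] and [mR_A; mR_B] = S·[w10; w11]:
  w00 = 1, w01 = 0, w10 = 1/2, w11 = 1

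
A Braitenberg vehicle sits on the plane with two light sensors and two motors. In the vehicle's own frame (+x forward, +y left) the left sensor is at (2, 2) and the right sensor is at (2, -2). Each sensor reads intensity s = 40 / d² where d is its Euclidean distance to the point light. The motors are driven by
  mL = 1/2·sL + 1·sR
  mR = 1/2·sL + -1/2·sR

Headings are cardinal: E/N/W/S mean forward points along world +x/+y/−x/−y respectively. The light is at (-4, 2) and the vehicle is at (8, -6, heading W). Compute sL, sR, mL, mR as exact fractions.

left sensor world pos  = (6, -8); dL² = 200
right sensor world pos = (6, -4); dR² = 136
sL = 40/200 = 1/5
sR = 40/136 = 5/17
mL = 1/2·sL + 1·sR = 67/170
mR = 1/2·sL + -1/2·sR = -4/85

1/5 5/17 67/170 -4/85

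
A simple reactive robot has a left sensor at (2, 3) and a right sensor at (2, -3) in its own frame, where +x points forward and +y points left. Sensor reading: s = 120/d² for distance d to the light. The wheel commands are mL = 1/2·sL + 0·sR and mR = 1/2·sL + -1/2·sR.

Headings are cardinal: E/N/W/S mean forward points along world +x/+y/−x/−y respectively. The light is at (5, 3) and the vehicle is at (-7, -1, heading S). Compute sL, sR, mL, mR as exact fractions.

40/39 40/87 20/39 320/1131

left sensor world pos  = (-4, -3); dL² = 117
right sensor world pos = (-10, -3); dR² = 261
sL = 120/117 = 40/39
sR = 120/261 = 40/87
mL = 1/2·sL + 0·sR = 20/39
mR = 1/2·sL + -1/2·sR = 320/1131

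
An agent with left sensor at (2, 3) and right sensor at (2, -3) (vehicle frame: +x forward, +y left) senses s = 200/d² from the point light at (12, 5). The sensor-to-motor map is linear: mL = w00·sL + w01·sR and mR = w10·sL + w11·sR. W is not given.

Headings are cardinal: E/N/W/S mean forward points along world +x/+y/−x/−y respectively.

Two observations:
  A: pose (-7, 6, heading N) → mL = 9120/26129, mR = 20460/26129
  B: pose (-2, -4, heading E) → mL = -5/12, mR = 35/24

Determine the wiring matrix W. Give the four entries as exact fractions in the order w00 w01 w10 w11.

-1 1 1 1/2

obs A: pose=(-7,6,N) → sL=200/493, sR=40/53, mL=9120/26129, mR=20460/26129
obs B: pose=(-2,-4,E) → sL=10/9, sR=25/36, mL=-5/12, mR=35/24
sensor matrix S = [[200/493, 40/53], [10/9, 25/36]]; det S = -14550/26129
solve [mL_A; mL_B] = S·[w00; w01] and [mR_A; mR_B] = S·[w10; w11]:
  w00 = -1, w01 = 1, w10 = 1, w11 = 1/2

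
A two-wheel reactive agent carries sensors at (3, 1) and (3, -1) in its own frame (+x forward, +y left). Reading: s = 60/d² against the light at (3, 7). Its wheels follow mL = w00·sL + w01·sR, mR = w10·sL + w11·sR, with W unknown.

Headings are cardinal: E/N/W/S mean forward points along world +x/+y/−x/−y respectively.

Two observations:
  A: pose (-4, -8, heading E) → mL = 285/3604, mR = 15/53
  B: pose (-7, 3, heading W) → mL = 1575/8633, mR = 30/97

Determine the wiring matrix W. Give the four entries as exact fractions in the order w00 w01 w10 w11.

-1/2 1 1 0

obs A: pose=(-4,-8,E) → sL=15/53, sR=15/68, mL=285/3604, mR=15/53
obs B: pose=(-7,3,W) → sL=30/97, sR=30/89, mL=1575/8633, mR=30/97
sensor matrix S = [[15/53, 15/68], [30/97, 30/89]]; det S = 422775/15556666
solve [mL_A; mL_B] = S·[w00; w01] and [mR_A; mR_B] = S·[w10; w11]:
  w00 = -1/2, w01 = 1, w10 = 1, w11 = 0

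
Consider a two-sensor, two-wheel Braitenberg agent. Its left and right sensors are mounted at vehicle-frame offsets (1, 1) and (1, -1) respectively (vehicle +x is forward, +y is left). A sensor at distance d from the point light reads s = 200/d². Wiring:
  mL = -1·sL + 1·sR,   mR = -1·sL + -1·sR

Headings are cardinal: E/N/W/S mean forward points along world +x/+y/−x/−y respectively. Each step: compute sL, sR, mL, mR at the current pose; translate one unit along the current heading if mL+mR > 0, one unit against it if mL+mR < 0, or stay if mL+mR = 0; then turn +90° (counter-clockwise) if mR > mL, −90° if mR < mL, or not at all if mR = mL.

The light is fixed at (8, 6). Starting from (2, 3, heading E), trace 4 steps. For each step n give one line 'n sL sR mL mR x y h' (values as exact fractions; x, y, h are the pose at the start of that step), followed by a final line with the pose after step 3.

n=0: pose=(2,3,E); sL=200/29, sR=200/41; mL=-2400/1189, mR=-14000/1189; mL+mR=-400/29 → advance -1; mR−mL=-400/41 → turn -1·90°
n=1: pose=(1,3,S); sL=50/13, sR=5/2; mL=-35/26, mR=-165/26; mL+mR=-100/13 → advance -1; mR−mL=-5 → turn -1·90°
n=2: pose=(1,4,W); sL=200/73, sR=40/13; mL=320/949, mR=-5520/949; mL+mR=-400/73 → advance -1; mR−mL=-80/13 → turn -1·90°
n=3: pose=(2,4,N); sL=4, sR=100/13; mL=48/13, mR=-152/13; mL+mR=-8 → advance -1; mR−mL=-200/13 → turn -1·90°

0 200/29 200/41 -2400/1189 -14000/1189 2 3 E
1 50/13 5/2 -35/26 -165/26 1 3 S
2 200/73 40/13 320/949 -5520/949 1 4 W
3 4 100/13 48/13 -152/13 2 4 N
final 2 3 E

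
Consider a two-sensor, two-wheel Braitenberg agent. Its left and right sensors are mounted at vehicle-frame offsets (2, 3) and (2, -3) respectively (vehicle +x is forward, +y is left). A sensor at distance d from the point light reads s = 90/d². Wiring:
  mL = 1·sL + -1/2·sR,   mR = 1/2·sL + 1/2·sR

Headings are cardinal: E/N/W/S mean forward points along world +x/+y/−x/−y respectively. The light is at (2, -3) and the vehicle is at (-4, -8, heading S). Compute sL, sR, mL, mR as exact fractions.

left sensor world pos  = (-1, -10); dL² = 58
right sensor world pos = (-7, -10); dR² = 130
sL = 90/58 = 45/29
sR = 90/130 = 9/13
mL = 1·sL + -1/2·sR = 909/754
mR = 1/2·sL + 1/2·sR = 423/377

45/29 9/13 909/754 423/377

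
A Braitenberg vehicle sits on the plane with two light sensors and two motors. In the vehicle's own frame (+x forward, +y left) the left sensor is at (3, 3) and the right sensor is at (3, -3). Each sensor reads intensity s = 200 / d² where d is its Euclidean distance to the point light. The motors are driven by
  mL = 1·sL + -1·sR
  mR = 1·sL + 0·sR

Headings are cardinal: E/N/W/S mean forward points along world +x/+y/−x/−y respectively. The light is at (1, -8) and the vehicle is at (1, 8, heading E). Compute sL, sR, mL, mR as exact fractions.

20/37 100/89 -1920/3293 20/37

left sensor world pos  = (4, 11); dL² = 370
right sensor world pos = (4, 5); dR² = 178
sL = 200/370 = 20/37
sR = 200/178 = 100/89
mL = 1·sL + -1·sR = -1920/3293
mR = 1·sL + 0·sR = 20/37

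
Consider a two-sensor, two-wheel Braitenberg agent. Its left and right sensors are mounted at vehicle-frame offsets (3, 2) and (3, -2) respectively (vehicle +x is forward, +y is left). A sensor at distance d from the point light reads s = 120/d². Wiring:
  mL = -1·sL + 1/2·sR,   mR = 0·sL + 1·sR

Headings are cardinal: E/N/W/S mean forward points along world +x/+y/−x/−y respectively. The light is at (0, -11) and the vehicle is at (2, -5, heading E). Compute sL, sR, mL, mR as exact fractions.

left sensor world pos  = (5, -3); dL² = 89
right sensor world pos = (5, -7); dR² = 41
sL = 120/89 = 120/89
sR = 120/41 = 120/41
mL = -1·sL + 1/2·sR = 420/3649
mR = 0·sL + 1·sR = 120/41

120/89 120/41 420/3649 120/41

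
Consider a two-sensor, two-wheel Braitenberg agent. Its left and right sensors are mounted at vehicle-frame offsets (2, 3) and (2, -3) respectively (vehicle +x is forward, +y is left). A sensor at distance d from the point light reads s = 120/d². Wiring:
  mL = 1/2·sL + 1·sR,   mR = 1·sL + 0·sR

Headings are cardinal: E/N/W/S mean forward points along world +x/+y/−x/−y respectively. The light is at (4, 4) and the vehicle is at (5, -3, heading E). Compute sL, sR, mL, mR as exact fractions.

left sensor world pos  = (7, 0); dL² = 25
right sensor world pos = (7, -6); dR² = 109
sL = 120/25 = 24/5
sR = 120/109 = 120/109
mL = 1/2·sL + 1·sR = 1908/545
mR = 1·sL + 0·sR = 24/5

24/5 120/109 1908/545 24/5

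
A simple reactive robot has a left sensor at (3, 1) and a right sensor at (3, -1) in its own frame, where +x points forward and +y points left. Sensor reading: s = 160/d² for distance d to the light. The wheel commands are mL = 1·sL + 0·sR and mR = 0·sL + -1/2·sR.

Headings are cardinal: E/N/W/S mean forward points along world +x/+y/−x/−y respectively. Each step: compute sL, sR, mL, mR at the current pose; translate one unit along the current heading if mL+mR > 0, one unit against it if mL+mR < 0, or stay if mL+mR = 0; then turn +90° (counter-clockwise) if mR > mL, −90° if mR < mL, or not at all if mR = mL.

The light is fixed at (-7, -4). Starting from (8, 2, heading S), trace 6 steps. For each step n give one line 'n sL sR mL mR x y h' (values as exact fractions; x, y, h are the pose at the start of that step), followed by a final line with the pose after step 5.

0 32/53 32/41 32/53 -16/41 8 2 S
1 1 8/9 1 -4/9 8 1 W
2 160/233 160/289 160/233 -80/289 7 1 N
3 80/169 80/157 80/169 -40/157 7 2 E
4 32/53 32/41 32/53 -16/41 8 2 S
5 1 8/9 1 -4/9 8 1 W
final 7 1 N

n=0: pose=(8,2,S); sL=32/53, sR=32/41; mL=32/53, mR=-16/41; mL+mR=464/2173 → advance +1; mR−mL=-2160/2173 → turn -1·90°
n=1: pose=(8,1,W); sL=1, sR=8/9; mL=1, mR=-4/9; mL+mR=5/9 → advance +1; mR−mL=-13/9 → turn -1·90°
n=2: pose=(7,1,N); sL=160/233, sR=160/289; mL=160/233, mR=-80/289; mL+mR=27600/67337 → advance +1; mR−mL=-64880/67337 → turn -1·90°
n=3: pose=(7,2,E); sL=80/169, sR=80/157; mL=80/169, mR=-40/157; mL+mR=5800/26533 → advance +1; mR−mL=-19320/26533 → turn -1·90°
n=4: pose=(8,2,S); sL=32/53, sR=32/41; mL=32/53, mR=-16/41; mL+mR=464/2173 → advance +1; mR−mL=-2160/2173 → turn -1·90°
n=5: pose=(8,1,W); sL=1, sR=8/9; mL=1, mR=-4/9; mL+mR=5/9 → advance +1; mR−mL=-13/9 → turn -1·90°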